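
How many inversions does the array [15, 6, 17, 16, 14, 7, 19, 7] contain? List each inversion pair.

Finding inversions in [15, 6, 17, 16, 14, 7, 19, 7]:

(0, 1): arr[0]=15 > arr[1]=6
(0, 4): arr[0]=15 > arr[4]=14
(0, 5): arr[0]=15 > arr[5]=7
(0, 7): arr[0]=15 > arr[7]=7
(2, 3): arr[2]=17 > arr[3]=16
(2, 4): arr[2]=17 > arr[4]=14
(2, 5): arr[2]=17 > arr[5]=7
(2, 7): arr[2]=17 > arr[7]=7
(3, 4): arr[3]=16 > arr[4]=14
(3, 5): arr[3]=16 > arr[5]=7
(3, 7): arr[3]=16 > arr[7]=7
(4, 5): arr[4]=14 > arr[5]=7
(4, 7): arr[4]=14 > arr[7]=7
(6, 7): arr[6]=19 > arr[7]=7

Total inversions: 14

The array has 14 inversion(s): (0,1), (0,4), (0,5), (0,7), (2,3), (2,4), (2,5), (2,7), (3,4), (3,5), (3,7), (4,5), (4,7), (6,7). Each pair (i,j) satisfies i < j and arr[i] > arr[j].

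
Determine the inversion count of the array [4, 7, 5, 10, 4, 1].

Finding inversions in [4, 7, 5, 10, 4, 1]:

(0, 5): arr[0]=4 > arr[5]=1
(1, 2): arr[1]=7 > arr[2]=5
(1, 4): arr[1]=7 > arr[4]=4
(1, 5): arr[1]=7 > arr[5]=1
(2, 4): arr[2]=5 > arr[4]=4
(2, 5): arr[2]=5 > arr[5]=1
(3, 4): arr[3]=10 > arr[4]=4
(3, 5): arr[3]=10 > arr[5]=1
(4, 5): arr[4]=4 > arr[5]=1

Total inversions: 9

The array has 9 inversion(s): (0,5), (1,2), (1,4), (1,5), (2,4), (2,5), (3,4), (3,5), (4,5). Each pair (i,j) satisfies i < j and arr[i] > arr[j].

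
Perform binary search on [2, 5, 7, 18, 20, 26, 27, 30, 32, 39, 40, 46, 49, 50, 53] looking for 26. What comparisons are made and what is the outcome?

Binary search for 26 in [2, 5, 7, 18, 20, 26, 27, 30, 32, 39, 40, 46, 49, 50, 53]:

lo=0, hi=14, mid=7, arr[mid]=30 -> 30 > 26, search left half
lo=0, hi=6, mid=3, arr[mid]=18 -> 18 < 26, search right half
lo=4, hi=6, mid=5, arr[mid]=26 -> Found target at index 5!

Binary search finds 26 at index 5 after 3 comparisons. The search repeatedly halves the search space by comparing with the middle element.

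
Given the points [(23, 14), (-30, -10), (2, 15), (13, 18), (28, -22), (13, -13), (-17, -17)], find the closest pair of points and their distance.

Computing all pairwise distances among 7 points:

d((23, 14), (-30, -10)) = 58.1808
d((23, 14), (2, 15)) = 21.0238
d((23, 14), (13, 18)) = 10.7703 <-- minimum
d((23, 14), (28, -22)) = 36.3456
d((23, 14), (13, -13)) = 28.7924
d((23, 14), (-17, -17)) = 50.6063
d((-30, -10), (2, 15)) = 40.6079
d((-30, -10), (13, 18)) = 51.3128
d((-30, -10), (28, -22)) = 59.2284
d((-30, -10), (13, -13)) = 43.1045
d((-30, -10), (-17, -17)) = 14.7648
d((2, 15), (13, 18)) = 11.4018
d((2, 15), (28, -22)) = 45.2217
d((2, 15), (13, -13)) = 30.0832
d((2, 15), (-17, -17)) = 37.2156
d((13, 18), (28, -22)) = 42.72
d((13, 18), (13, -13)) = 31.0
d((13, 18), (-17, -17)) = 46.0977
d((28, -22), (13, -13)) = 17.4929
d((28, -22), (-17, -17)) = 45.2769
d((13, -13), (-17, -17)) = 30.2655

Closest pair: (23, 14) and (13, 18) with distance 10.7703

The closest pair is (23, 14) and (13, 18) with Euclidean distance 10.7703. For 7 points, brute-force pairwise comparison is shown above. For large n, the divide-and-conquer algorithm (sort by x, recurse on halves, check the dividing strip) achieves O(n log n).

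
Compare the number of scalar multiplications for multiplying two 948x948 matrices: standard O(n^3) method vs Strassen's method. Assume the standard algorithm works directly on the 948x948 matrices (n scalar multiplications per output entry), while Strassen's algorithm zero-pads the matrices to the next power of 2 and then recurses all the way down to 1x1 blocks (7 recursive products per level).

Matrix multiplication for 948x948 matrices:

Strassen's algorithm requires power-of-2 dimensions. Pad 948x948 to 1024x1024 (next power of 2).

Standard algorithm: 948^3 = 851971392 multiplications
Strassen's algorithm: 7^(log2(1024)) = 7^10 = 282475249 multiplications
Savings: 851971392 - 282475249 = 569496143 multiplications

Standard: 851971392 multiplications (948^3). Strassen: 282475249 multiplications (7^10, after padding to 1024x1024). Strassen reduces 8 recursive multiplications to 7 at each level.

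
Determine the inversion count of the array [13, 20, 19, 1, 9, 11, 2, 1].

Finding inversions in [13, 20, 19, 1, 9, 11, 2, 1]:

(0, 3): arr[0]=13 > arr[3]=1
(0, 4): arr[0]=13 > arr[4]=9
(0, 5): arr[0]=13 > arr[5]=11
(0, 6): arr[0]=13 > arr[6]=2
(0, 7): arr[0]=13 > arr[7]=1
(1, 2): arr[1]=20 > arr[2]=19
(1, 3): arr[1]=20 > arr[3]=1
(1, 4): arr[1]=20 > arr[4]=9
(1, 5): arr[1]=20 > arr[5]=11
(1, 6): arr[1]=20 > arr[6]=2
(1, 7): arr[1]=20 > arr[7]=1
(2, 3): arr[2]=19 > arr[3]=1
(2, 4): arr[2]=19 > arr[4]=9
(2, 5): arr[2]=19 > arr[5]=11
(2, 6): arr[2]=19 > arr[6]=2
(2, 7): arr[2]=19 > arr[7]=1
(4, 6): arr[4]=9 > arr[6]=2
(4, 7): arr[4]=9 > arr[7]=1
(5, 6): arr[5]=11 > arr[6]=2
(5, 7): arr[5]=11 > arr[7]=1
(6, 7): arr[6]=2 > arr[7]=1

Total inversions: 21

The array has 21 inversion(s): (0,3), (0,4), (0,5), (0,6), (0,7), (1,2), (1,3), (1,4), (1,5), (1,6), (1,7), (2,3), (2,4), (2,5), (2,6), (2,7), (4,6), (4,7), (5,6), (5,7), (6,7). Each pair (i,j) satisfies i < j and arr[i] > arr[j].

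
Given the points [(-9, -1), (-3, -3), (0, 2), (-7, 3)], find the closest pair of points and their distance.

Computing all pairwise distances among 4 points:

d((-9, -1), (-3, -3)) = 6.3246
d((-9, -1), (0, 2)) = 9.4868
d((-9, -1), (-7, 3)) = 4.4721 <-- minimum
d((-3, -3), (0, 2)) = 5.831
d((-3, -3), (-7, 3)) = 7.2111
d((0, 2), (-7, 3)) = 7.0711

Closest pair: (-9, -1) and (-7, 3) with distance 4.4721

The closest pair is (-9, -1) and (-7, 3) with Euclidean distance 4.4721. For 4 points, brute-force pairwise comparison is shown above. For large n, the divide-and-conquer algorithm (sort by x, recurse on halves, check the dividing strip) achieves O(n log n).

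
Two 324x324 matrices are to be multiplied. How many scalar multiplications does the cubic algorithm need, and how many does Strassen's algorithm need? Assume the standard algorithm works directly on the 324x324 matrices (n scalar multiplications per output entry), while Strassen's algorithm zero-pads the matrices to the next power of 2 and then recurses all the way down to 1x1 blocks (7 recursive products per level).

Matrix multiplication for 324x324 matrices:

Strassen's algorithm requires power-of-2 dimensions. Pad 324x324 to 512x512 (next power of 2).

Standard algorithm: 324^3 = 34012224 multiplications
Strassen's algorithm: 7^(log2(512)) = 7^9 = 40353607 multiplications
Difference: 34012224 - 40353607 = -6341383 (Strassen uses MORE here due to padding overhead — for small or just-over-power-of-2 n, padding can outweigh the per-level savings)

Standard: 34012224 multiplications (324^3). Strassen: 40353607 multiplications (7^9, after padding to 512x512). Strassen reduces 8 recursive multiplications to 7 at each level.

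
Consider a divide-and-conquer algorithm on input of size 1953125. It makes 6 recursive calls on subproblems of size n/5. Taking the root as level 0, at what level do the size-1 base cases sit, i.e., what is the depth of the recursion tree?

For divide and conquer with division factor 5:

Problem sizes at each level:
Level 0: 1953125
Level 1: 390625
Level 2: 78125
Level 3: 15625
Level 4: 3125
Level 5: 625
Level 6: 125
Level 7: 25
Level 8: 5
Level 9: 1

The root is level 0 and the size-1 base case is level 9 (the tree spans levels 0 through 9, i.e. 10 levels counting the root), so the depth is the number of divisions: log_5(1953125) = 9

The recursion tree depth is log_5(1953125) = 9. At each level, the problem size is divided by 5, so it takes 9 divisions to reduce to a base case of size 1. The algorithm makes 6 recursive calls at each level.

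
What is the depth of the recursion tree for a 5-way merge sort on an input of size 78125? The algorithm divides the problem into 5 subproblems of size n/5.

For divide and conquer with division factor 5:

Problem sizes at each level:
Level 0: 78125
Level 1: 15625
Level 2: 3125
Level 3: 625
Level 4: 125
Level 5: 25
Level 6: 5
Level 7: 1

The root is level 0 and the size-1 base case is level 7 (the tree spans levels 0 through 7, i.e. 8 levels counting the root), so the depth is the number of divisions: log_5(78125) = 7

The recursion tree depth is log_5(78125) = 7. At each level, the problem size is divided by 5, so it takes 7 divisions to reduce to a base case of size 1. The algorithm makes 5 recursive calls at each level.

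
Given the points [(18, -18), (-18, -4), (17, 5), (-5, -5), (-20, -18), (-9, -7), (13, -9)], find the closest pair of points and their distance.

Computing all pairwise distances among 7 points:

d((18, -18), (-18, -4)) = 38.6264
d((18, -18), (17, 5)) = 23.0217
d((18, -18), (-5, -5)) = 26.4197
d((18, -18), (-20, -18)) = 38.0
d((18, -18), (-9, -7)) = 29.1548
d((18, -18), (13, -9)) = 10.2956
d((-18, -4), (17, 5)) = 36.1386
d((-18, -4), (-5, -5)) = 13.0384
d((-18, -4), (-20, -18)) = 14.1421
d((-18, -4), (-9, -7)) = 9.4868
d((-18, -4), (13, -9)) = 31.4006
d((17, 5), (-5, -5)) = 24.1661
d((17, 5), (-20, -18)) = 43.566
d((17, 5), (-9, -7)) = 28.6356
d((17, 5), (13, -9)) = 14.5602
d((-5, -5), (-20, -18)) = 19.8494
d((-5, -5), (-9, -7)) = 4.4721 <-- minimum
d((-5, -5), (13, -9)) = 18.4391
d((-20, -18), (-9, -7)) = 15.5563
d((-20, -18), (13, -9)) = 34.2053
d((-9, -7), (13, -9)) = 22.0907

Closest pair: (-5, -5) and (-9, -7) with distance 4.4721

The closest pair is (-5, -5) and (-9, -7) with Euclidean distance 4.4721. For 7 points, brute-force pairwise comparison is shown above. For large n, the divide-and-conquer algorithm (sort by x, recurse on halves, check the dividing strip) achieves O(n log n).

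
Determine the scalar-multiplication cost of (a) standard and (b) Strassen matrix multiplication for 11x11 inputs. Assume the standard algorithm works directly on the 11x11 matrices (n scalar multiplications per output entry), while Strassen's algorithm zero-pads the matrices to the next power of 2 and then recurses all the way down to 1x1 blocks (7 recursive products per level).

Matrix multiplication for 11x11 matrices:

Strassen's algorithm requires power-of-2 dimensions. Pad 11x11 to 16x16 (next power of 2).

Standard algorithm: 11^3 = 1331 multiplications
Strassen's algorithm: 7^(log2(16)) = 7^4 = 2401 multiplications
Difference: 1331 - 2401 = -1070 (Strassen uses MORE here due to padding overhead — for small or just-over-power-of-2 n, padding can outweigh the per-level savings)

Standard: 1331 multiplications (11^3). Strassen: 2401 multiplications (7^4, after padding to 16x16). Strassen reduces 8 recursive multiplications to 7 at each level.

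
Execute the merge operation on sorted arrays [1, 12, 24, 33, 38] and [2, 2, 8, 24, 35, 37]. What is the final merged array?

Merging process:

Compare 1 vs 2: take 1 from left. Merged: [1]
Compare 12 vs 2: take 2 from right. Merged: [1, 2]
Compare 12 vs 2: take 2 from right. Merged: [1, 2, 2]
Compare 12 vs 8: take 8 from right. Merged: [1, 2, 2, 8]
Compare 12 vs 24: take 12 from left. Merged: [1, 2, 2, 8, 12]
Compare 24 vs 24: take 24 from left. Merged: [1, 2, 2, 8, 12, 24]
Compare 33 vs 24: take 24 from right. Merged: [1, 2, 2, 8, 12, 24, 24]
Compare 33 vs 35: take 33 from left. Merged: [1, 2, 2, 8, 12, 24, 24, 33]
Compare 38 vs 35: take 35 from right. Merged: [1, 2, 2, 8, 12, 24, 24, 33, 35]
Compare 38 vs 37: take 37 from right. Merged: [1, 2, 2, 8, 12, 24, 24, 33, 35, 37]
Append remaining from left: [38]. Merged: [1, 2, 2, 8, 12, 24, 24, 33, 35, 37, 38]

Final merged array: [1, 2, 2, 8, 12, 24, 24, 33, 35, 37, 38]
Total comparisons: 10

The merged array is [1, 2, 2, 8, 12, 24, 24, 33, 35, 37, 38], requiring 10 comparisons. The merge step runs in O(n) time where n is the total number of elements.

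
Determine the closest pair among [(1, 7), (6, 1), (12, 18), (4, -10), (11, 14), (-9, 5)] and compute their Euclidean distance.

Computing all pairwise distances among 6 points:

d((1, 7), (6, 1)) = 7.8102
d((1, 7), (12, 18)) = 15.5563
d((1, 7), (4, -10)) = 17.2627
d((1, 7), (11, 14)) = 12.2066
d((1, 7), (-9, 5)) = 10.198
d((6, 1), (12, 18)) = 18.0278
d((6, 1), (4, -10)) = 11.1803
d((6, 1), (11, 14)) = 13.9284
d((6, 1), (-9, 5)) = 15.5242
d((12, 18), (4, -10)) = 29.1204
d((12, 18), (11, 14)) = 4.1231 <-- minimum
d((12, 18), (-9, 5)) = 24.6982
d((4, -10), (11, 14)) = 25.0
d((4, -10), (-9, 5)) = 19.8494
d((11, 14), (-9, 5)) = 21.9317

Closest pair: (12, 18) and (11, 14) with distance 4.1231

The closest pair is (12, 18) and (11, 14) with Euclidean distance 4.1231. For 6 points, brute-force pairwise comparison is shown above. For large n, the divide-and-conquer algorithm (sort by x, recurse on halves, check the dividing strip) achieves O(n log n).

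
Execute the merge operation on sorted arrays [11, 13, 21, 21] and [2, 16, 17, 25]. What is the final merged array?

Merging process:

Compare 11 vs 2: take 2 from right. Merged: [2]
Compare 11 vs 16: take 11 from left. Merged: [2, 11]
Compare 13 vs 16: take 13 from left. Merged: [2, 11, 13]
Compare 21 vs 16: take 16 from right. Merged: [2, 11, 13, 16]
Compare 21 vs 17: take 17 from right. Merged: [2, 11, 13, 16, 17]
Compare 21 vs 25: take 21 from left. Merged: [2, 11, 13, 16, 17, 21]
Compare 21 vs 25: take 21 from left. Merged: [2, 11, 13, 16, 17, 21, 21]
Append remaining from right: [25]. Merged: [2, 11, 13, 16, 17, 21, 21, 25]

Final merged array: [2, 11, 13, 16, 17, 21, 21, 25]
Total comparisons: 7

The merged array is [2, 11, 13, 16, 17, 21, 21, 25], requiring 7 comparisons. The merge step runs in O(n) time where n is the total number of elements.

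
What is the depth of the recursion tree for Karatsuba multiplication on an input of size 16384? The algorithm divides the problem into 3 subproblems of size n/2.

For divide and conquer with division factor 2:

Problem sizes at each level:
Level 0: 16384
Level 1: 8192
Level 2: 4096
Level 3: 2048
Level 4: 1024
Level 5: 512
Level 6: 256
Level 7: 128
Level 8: 64
Level 9: 32
Level 10: 16
Level 11: 8
Level 12: 4
Level 13: 2
Level 14: 1

The root is level 0 and the size-1 base case is level 14 (the tree spans levels 0 through 14, i.e. 15 levels counting the root), so the depth is the number of divisions: log_2(16384) = 14

The recursion tree depth is log_2(16384) = 14. At each level, the problem size is divided by 2, so it takes 14 divisions to reduce to a base case of size 1. The algorithm makes 3 recursive calls at each level.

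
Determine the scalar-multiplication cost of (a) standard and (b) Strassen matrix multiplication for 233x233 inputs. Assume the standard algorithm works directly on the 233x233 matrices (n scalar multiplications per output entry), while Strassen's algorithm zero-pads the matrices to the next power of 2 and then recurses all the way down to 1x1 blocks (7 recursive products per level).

Matrix multiplication for 233x233 matrices:

Strassen's algorithm requires power-of-2 dimensions. Pad 233x233 to 256x256 (next power of 2).

Standard algorithm: 233^3 = 12649337 multiplications
Strassen's algorithm: 7^(log2(256)) = 7^8 = 5764801 multiplications
Savings: 12649337 - 5764801 = 6884536 multiplications

Standard: 12649337 multiplications (233^3). Strassen: 5764801 multiplications (7^8, after padding to 256x256). Strassen reduces 8 recursive multiplications to 7 at each level.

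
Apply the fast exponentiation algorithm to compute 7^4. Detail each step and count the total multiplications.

Computing 7^4 by squaring (build up from 7^1; each line after the first costs one multiplication):

7^1 = 7
7^2 = (7^1)^2 = 7^2 = 49
7^4 = (7^2)^2 = 49^2 = 2401

Result: 2401
Multiplications needed: 2 (2 lines after 7^1)

7^4 = 2401. Using exponentiation by squaring, this requires 2 multiplications. The key idea: if the exponent is even, square the half-power; if odd, multiply by the base once.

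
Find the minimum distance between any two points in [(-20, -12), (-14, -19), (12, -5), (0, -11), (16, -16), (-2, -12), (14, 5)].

Computing all pairwise distances among 7 points:

d((-20, -12), (-14, -19)) = 9.2195
d((-20, -12), (12, -5)) = 32.7567
d((-20, -12), (0, -11)) = 20.025
d((-20, -12), (16, -16)) = 36.2215
d((-20, -12), (-2, -12)) = 18.0
d((-20, -12), (14, 5)) = 38.0132
d((-14, -19), (12, -5)) = 29.5296
d((-14, -19), (0, -11)) = 16.1245
d((-14, -19), (16, -16)) = 30.1496
d((-14, -19), (-2, -12)) = 13.8924
d((-14, -19), (14, 5)) = 36.8782
d((12, -5), (0, -11)) = 13.4164
d((12, -5), (16, -16)) = 11.7047
d((12, -5), (-2, -12)) = 15.6525
d((12, -5), (14, 5)) = 10.198
d((0, -11), (16, -16)) = 16.7631
d((0, -11), (-2, -12)) = 2.2361 <-- minimum
d((0, -11), (14, 5)) = 21.2603
d((16, -16), (-2, -12)) = 18.4391
d((16, -16), (14, 5)) = 21.095
d((-2, -12), (14, 5)) = 23.3452

Closest pair: (0, -11) and (-2, -12) with distance 2.2361

The closest pair is (0, -11) and (-2, -12) with Euclidean distance 2.2361. For 7 points, brute-force pairwise comparison is shown above. For large n, the divide-and-conquer algorithm (sort by x, recurse on halves, check the dividing strip) achieves O(n log n).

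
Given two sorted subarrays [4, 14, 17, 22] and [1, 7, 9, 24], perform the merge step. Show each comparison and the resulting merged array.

Merging process:

Compare 4 vs 1: take 1 from right. Merged: [1]
Compare 4 vs 7: take 4 from left. Merged: [1, 4]
Compare 14 vs 7: take 7 from right. Merged: [1, 4, 7]
Compare 14 vs 9: take 9 from right. Merged: [1, 4, 7, 9]
Compare 14 vs 24: take 14 from left. Merged: [1, 4, 7, 9, 14]
Compare 17 vs 24: take 17 from left. Merged: [1, 4, 7, 9, 14, 17]
Compare 22 vs 24: take 22 from left. Merged: [1, 4, 7, 9, 14, 17, 22]
Append remaining from right: [24]. Merged: [1, 4, 7, 9, 14, 17, 22, 24]

Final merged array: [1, 4, 7, 9, 14, 17, 22, 24]
Total comparisons: 7

The merged array is [1, 4, 7, 9, 14, 17, 22, 24], requiring 7 comparisons. The merge step runs in O(n) time where n is the total number of elements.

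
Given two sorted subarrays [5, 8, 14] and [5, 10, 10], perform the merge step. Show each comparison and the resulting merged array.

Merging process:

Compare 5 vs 5: take 5 from left. Merged: [5]
Compare 8 vs 5: take 5 from right. Merged: [5, 5]
Compare 8 vs 10: take 8 from left. Merged: [5, 5, 8]
Compare 14 vs 10: take 10 from right. Merged: [5, 5, 8, 10]
Compare 14 vs 10: take 10 from right. Merged: [5, 5, 8, 10, 10]
Append remaining from left: [14]. Merged: [5, 5, 8, 10, 10, 14]

Final merged array: [5, 5, 8, 10, 10, 14]
Total comparisons: 5

The merged array is [5, 5, 8, 10, 10, 14], requiring 5 comparisons. The merge step runs in O(n) time where n is the total number of elements.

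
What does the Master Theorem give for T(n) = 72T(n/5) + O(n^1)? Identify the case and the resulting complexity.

Master Theorem for T(n) = 72T(n/5) + O(n^1):

a = 72, b = 5, c = 1
log_b(a) = log_5(72) = 2.6572

Case 1: c = 1 < log_5(72) = 2.6572
T(n) = O(n^(log_5 72))

For T(n) = 72T(n/5) + O(n^1): log_5(72) = 2.6572. This is Case 1 of the Master Theorem (c < log_b(a), work dominated by leaves), giving O(n^(log_5 72)).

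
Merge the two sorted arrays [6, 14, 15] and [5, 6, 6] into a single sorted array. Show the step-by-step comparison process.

Merging process:

Compare 6 vs 5: take 5 from right. Merged: [5]
Compare 6 vs 6: take 6 from left. Merged: [5, 6]
Compare 14 vs 6: take 6 from right. Merged: [5, 6, 6]
Compare 14 vs 6: take 6 from right. Merged: [5, 6, 6, 6]
Append remaining from left: [14, 15]. Merged: [5, 6, 6, 6, 14, 15]

Final merged array: [5, 6, 6, 6, 14, 15]
Total comparisons: 4

The merged array is [5, 6, 6, 6, 14, 15], requiring 4 comparisons. The merge step runs in O(n) time where n is the total number of elements.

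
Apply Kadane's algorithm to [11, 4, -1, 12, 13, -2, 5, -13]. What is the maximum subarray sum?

Using Kadane's algorithm on [11, 4, -1, 12, 13, -2, 5, -13]:

Scanning through the array:
Position 1 (value 4): max_ending_here = 15, max_so_far = 15
Position 2 (value -1): max_ending_here = 14, max_so_far = 15
Position 3 (value 12): max_ending_here = 26, max_so_far = 26
Position 4 (value 13): max_ending_here = 39, max_so_far = 39
Position 5 (value -2): max_ending_here = 37, max_so_far = 39
Position 6 (value 5): max_ending_here = 42, max_so_far = 42
Position 7 (value -13): max_ending_here = 29, max_so_far = 42

Maximum subarray: [11, 4, -1, 12, 13, -2, 5]
Maximum sum: 42

The maximum subarray is [11, 4, -1, 12, 13, -2, 5] with sum 42. This subarray runs from index 0 to index 6.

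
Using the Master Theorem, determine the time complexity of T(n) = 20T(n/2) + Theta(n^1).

Master Theorem for T(n) = 20T(n/2) + O(n^1):

a = 20, b = 2, c = 1
log_b(a) = log_2(20) = 4.3219

Case 1: c = 1 < log_2(20) = 4.3219
T(n) = O(n^(log_2 20))

For T(n) = 20T(n/2) + O(n^1): log_2(20) = 4.3219. This is Case 1 of the Master Theorem (c < log_b(a), work dominated by leaves), giving O(n^(log_2 20)).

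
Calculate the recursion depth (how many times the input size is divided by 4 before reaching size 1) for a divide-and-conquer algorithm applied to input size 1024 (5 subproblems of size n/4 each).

For divide and conquer with division factor 4:

Problem sizes at each level:
Level 0: 1024
Level 1: 256
Level 2: 64
Level 3: 16
Level 4: 4
Level 5: 1

The root is level 0 and the size-1 base case is level 5 (the tree spans levels 0 through 5, i.e. 6 levels counting the root), so the depth is the number of divisions: log_4(1024) = 5

The recursion tree depth is log_4(1024) = 5. At each level, the problem size is divided by 4, so it takes 5 divisions to reduce to a base case of size 1. The algorithm makes 5 recursive calls at each level.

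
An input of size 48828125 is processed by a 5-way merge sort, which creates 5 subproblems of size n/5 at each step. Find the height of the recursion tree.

For divide and conquer with division factor 5:

Problem sizes at each level:
Level 0: 48828125
Level 1: 9765625
Level 2: 1953125
Level 3: 390625
Level 4: 78125
Level 5: 15625
Level 6: 3125
Level 7: 625
Level 8: 125
Level 9: 25
Level 10: 5
Level 11: 1

The root is level 0 and the size-1 base case is level 11 (the tree spans levels 0 through 11, i.e. 12 levels counting the root), so the depth is the number of divisions: log_5(48828125) = 11

The recursion tree depth is log_5(48828125) = 11. At each level, the problem size is divided by 5, so it takes 11 divisions to reduce to a base case of size 1. The algorithm makes 5 recursive calls at each level.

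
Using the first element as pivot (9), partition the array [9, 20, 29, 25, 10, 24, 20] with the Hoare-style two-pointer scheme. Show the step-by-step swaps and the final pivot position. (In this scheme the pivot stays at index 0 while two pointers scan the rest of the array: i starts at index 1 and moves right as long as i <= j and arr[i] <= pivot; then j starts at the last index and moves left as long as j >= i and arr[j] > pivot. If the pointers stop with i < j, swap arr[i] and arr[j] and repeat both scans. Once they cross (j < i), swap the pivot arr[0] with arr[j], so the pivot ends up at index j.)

Hoare-style two-pointer partition with pivot = 9:

Initial array: [9, 20, 29, 25, 10, 24, 20]

Pointers start at i = 1, j = 6.
i ends at 1, j ends at 0: the pointers have crossed (j < i), so scanning stops.

j = 0, so swapping arr[0] with arr[j] leaves the pivot at position 0: [9, 20, 29, 25, 10, 24, 20]
Pivot position: 0

After partitioning with pivot 9, the array becomes [9, 20, 29, 25, 10, 24, 20]. The pivot is placed at index 0. All elements to the left of the pivot are <= 9, and all elements to the right are > 9.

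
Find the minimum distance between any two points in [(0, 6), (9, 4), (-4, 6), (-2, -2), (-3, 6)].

Computing all pairwise distances among 5 points:

d((0, 6), (9, 4)) = 9.2195
d((0, 6), (-4, 6)) = 4.0
d((0, 6), (-2, -2)) = 8.2462
d((0, 6), (-3, 6)) = 3.0
d((9, 4), (-4, 6)) = 13.1529
d((9, 4), (-2, -2)) = 12.53
d((9, 4), (-3, 6)) = 12.1655
d((-4, 6), (-2, -2)) = 8.2462
d((-4, 6), (-3, 6)) = 1.0 <-- minimum
d((-2, -2), (-3, 6)) = 8.0623

Closest pair: (-4, 6) and (-3, 6) with distance 1.0

The closest pair is (-4, 6) and (-3, 6) with Euclidean distance 1.0. For 5 points, brute-force pairwise comparison is shown above. For large n, the divide-and-conquer algorithm (sort by x, recurse on halves, check the dividing strip) achieves O(n log n).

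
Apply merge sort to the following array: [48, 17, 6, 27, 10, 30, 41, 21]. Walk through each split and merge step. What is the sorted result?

Merge sort trace:

Split: [48, 17, 6, 27, 10, 30, 41, 21] -> [48, 17, 6, 27] and [10, 30, 41, 21]
  Split: [48, 17, 6, 27] -> [48, 17] and [6, 27]
    Split: [48, 17] -> [48] and [17]
    Merge: [48] + [17] -> [17, 48]
    Split: [6, 27] -> [6] and [27]
    Merge: [6] + [27] -> [6, 27]
  Merge: [17, 48] + [6, 27] -> [6, 17, 27, 48]
  Split: [10, 30, 41, 21] -> [10, 30] and [41, 21]
    Split: [10, 30] -> [10] and [30]
    Merge: [10] + [30] -> [10, 30]
    Split: [41, 21] -> [41] and [21]
    Merge: [41] + [21] -> [21, 41]
  Merge: [10, 30] + [21, 41] -> [10, 21, 30, 41]
Merge: [6, 17, 27, 48] + [10, 21, 30, 41] -> [6, 10, 17, 21, 27, 30, 41, 48]

Final sorted array: [6, 10, 17, 21, 27, 30, 41, 48]

The merge sort proceeds by recursively splitting the array and merging sorted halves.
After all merges, the sorted array is [6, 10, 17, 21, 27, 30, 41, 48].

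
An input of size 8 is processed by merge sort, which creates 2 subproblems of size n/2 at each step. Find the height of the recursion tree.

For divide and conquer with division factor 2:

Problem sizes at each level:
Level 0: 8
Level 1: 4
Level 2: 2
Level 3: 1

The root is level 0 and the size-1 base case is level 3 (the tree spans levels 0 through 3, i.e. 4 levels counting the root), so the depth is the number of divisions: log_2(8) = 3

The recursion tree depth is log_2(8) = 3. At each level, the problem size is divided by 2, so it takes 3 divisions to reduce to a base case of size 1. The algorithm makes 2 recursive calls at each level.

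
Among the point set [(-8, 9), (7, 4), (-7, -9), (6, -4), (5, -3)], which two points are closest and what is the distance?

Computing all pairwise distances among 5 points:

d((-8, 9), (7, 4)) = 15.8114
d((-8, 9), (-7, -9)) = 18.0278
d((-8, 9), (6, -4)) = 19.105
d((-8, 9), (5, -3)) = 17.6918
d((7, 4), (-7, -9)) = 19.105
d((7, 4), (6, -4)) = 8.0623
d((7, 4), (5, -3)) = 7.2801
d((-7, -9), (6, -4)) = 13.9284
d((-7, -9), (5, -3)) = 13.4164
d((6, -4), (5, -3)) = 1.4142 <-- minimum

Closest pair: (6, -4) and (5, -3) with distance 1.4142

The closest pair is (6, -4) and (5, -3) with Euclidean distance 1.4142. For 5 points, brute-force pairwise comparison is shown above. For large n, the divide-and-conquer algorithm (sort by x, recurse on halves, check the dividing strip) achieves O(n log n).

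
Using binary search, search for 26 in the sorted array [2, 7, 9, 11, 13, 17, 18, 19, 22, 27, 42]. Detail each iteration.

Binary search for 26 in [2, 7, 9, 11, 13, 17, 18, 19, 22, 27, 42]:

lo=0, hi=10, mid=5, arr[mid]=17 -> 17 < 26, search right half
lo=6, hi=10, mid=8, arr[mid]=22 -> 22 < 26, search right half
lo=9, hi=10, mid=9, arr[mid]=27 -> 27 > 26, search left half
lo=9 > hi=8, target 26 not found

Binary search determines that 26 is not in the array after 3 comparisons. The search space was exhausted without finding the target.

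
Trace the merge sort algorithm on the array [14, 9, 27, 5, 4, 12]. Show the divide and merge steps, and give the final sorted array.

Merge sort trace:

Split: [14, 9, 27, 5, 4, 12] -> [14, 9, 27] and [5, 4, 12]
  Split: [14, 9, 27] -> [14] and [9, 27]
    Split: [9, 27] -> [9] and [27]
    Merge: [9] + [27] -> [9, 27]
  Merge: [14] + [9, 27] -> [9, 14, 27]
  Split: [5, 4, 12] -> [5] and [4, 12]
    Split: [4, 12] -> [4] and [12]
    Merge: [4] + [12] -> [4, 12]
  Merge: [5] + [4, 12] -> [4, 5, 12]
Merge: [9, 14, 27] + [4, 5, 12] -> [4, 5, 9, 12, 14, 27]

Final sorted array: [4, 5, 9, 12, 14, 27]

The merge sort proceeds by recursively splitting the array and merging sorted halves.
After all merges, the sorted array is [4, 5, 9, 12, 14, 27].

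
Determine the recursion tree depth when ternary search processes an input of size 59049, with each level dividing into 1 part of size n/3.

For divide and conquer with division factor 3:

Problem sizes at each level:
Level 0: 59049
Level 1: 19683
Level 2: 6561
Level 3: 2187
Level 4: 729
Level 5: 243
Level 6: 81
Level 7: 27
Level 8: 9
Level 9: 3
Level 10: 1

The root is level 0 and the size-1 base case is level 10 (the tree spans levels 0 through 10, i.e. 11 levels counting the root), so the depth is the number of divisions: log_3(59049) = 10

The recursion tree depth is log_3(59049) = 10. At each level, the problem size is divided by 3, so it takes 10 divisions to reduce to a base case of size 1. The algorithm makes 1 recursive call at each level.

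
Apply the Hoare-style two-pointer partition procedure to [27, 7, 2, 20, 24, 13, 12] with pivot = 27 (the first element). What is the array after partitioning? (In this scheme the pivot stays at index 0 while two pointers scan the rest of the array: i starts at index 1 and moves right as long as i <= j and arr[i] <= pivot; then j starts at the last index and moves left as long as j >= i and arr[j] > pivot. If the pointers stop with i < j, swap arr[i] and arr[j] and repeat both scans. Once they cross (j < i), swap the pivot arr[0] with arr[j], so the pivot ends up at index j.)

Hoare-style two-pointer partition with pivot = 27:

Initial array: [27, 7, 2, 20, 24, 13, 12]

Pointers start at i = 1, j = 6.
i ends at 7, j ends at 6: the pointers have crossed (j < i), so scanning stops.

Swap pivot arr[0] with arr[6] to place pivot at position 6: [12, 7, 2, 20, 24, 13, 27]
Pivot position: 6

After partitioning with pivot 27, the array becomes [12, 7, 2, 20, 24, 13, 27]. The pivot is placed at index 6. All elements to the left of the pivot are <= 27, and all elements to the right are > 27.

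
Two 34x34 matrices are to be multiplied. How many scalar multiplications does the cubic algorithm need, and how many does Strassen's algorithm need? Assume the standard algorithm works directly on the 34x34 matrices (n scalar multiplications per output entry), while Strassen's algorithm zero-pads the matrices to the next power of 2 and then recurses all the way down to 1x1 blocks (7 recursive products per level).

Matrix multiplication for 34x34 matrices:

Strassen's algorithm requires power-of-2 dimensions. Pad 34x34 to 64x64 (next power of 2).

Standard algorithm: 34^3 = 39304 multiplications
Strassen's algorithm: 7^(log2(64)) = 7^6 = 117649 multiplications
Difference: 39304 - 117649 = -78345 (Strassen uses MORE here due to padding overhead — for small or just-over-power-of-2 n, padding can outweigh the per-level savings)

Standard: 39304 multiplications (34^3). Strassen: 117649 multiplications (7^6, after padding to 64x64). Strassen reduces 8 recursive multiplications to 7 at each level.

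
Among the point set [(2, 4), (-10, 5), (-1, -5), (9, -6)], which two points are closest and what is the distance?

Computing all pairwise distances among 4 points:

d((2, 4), (-10, 5)) = 12.0416
d((2, 4), (-1, -5)) = 9.4868 <-- minimum
d((2, 4), (9, -6)) = 12.2066
d((-10, 5), (-1, -5)) = 13.4536
d((-10, 5), (9, -6)) = 21.9545
d((-1, -5), (9, -6)) = 10.0499

Closest pair: (2, 4) and (-1, -5) with distance 9.4868

The closest pair is (2, 4) and (-1, -5) with Euclidean distance 9.4868. For 4 points, brute-force pairwise comparison is shown above. For large n, the divide-and-conquer algorithm (sort by x, recurse on halves, check the dividing strip) achieves O(n log n).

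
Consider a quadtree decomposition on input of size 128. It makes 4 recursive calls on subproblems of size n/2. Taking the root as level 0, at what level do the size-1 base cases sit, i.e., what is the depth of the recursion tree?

For divide and conquer with division factor 2:

Problem sizes at each level:
Level 0: 128
Level 1: 64
Level 2: 32
Level 3: 16
Level 4: 8
Level 5: 4
Level 6: 2
Level 7: 1

The root is level 0 and the size-1 base case is level 7 (the tree spans levels 0 through 7, i.e. 8 levels counting the root), so the depth is the number of divisions: log_2(128) = 7

The recursion tree depth is log_2(128) = 7. At each level, the problem size is divided by 2, so it takes 7 divisions to reduce to a base case of size 1. The algorithm makes 4 recursive calls at each level.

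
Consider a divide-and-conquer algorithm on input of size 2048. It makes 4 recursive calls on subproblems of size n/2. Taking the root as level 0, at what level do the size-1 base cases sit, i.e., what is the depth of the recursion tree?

For divide and conquer with division factor 2:

Problem sizes at each level:
Level 0: 2048
Level 1: 1024
Level 2: 512
Level 3: 256
Level 4: 128
Level 5: 64
Level 6: 32
Level 7: 16
Level 8: 8
Level 9: 4
Level 10: 2
Level 11: 1

The root is level 0 and the size-1 base case is level 11 (the tree spans levels 0 through 11, i.e. 12 levels counting the root), so the depth is the number of divisions: log_2(2048) = 11

The recursion tree depth is log_2(2048) = 11. At each level, the problem size is divided by 2, so it takes 11 divisions to reduce to a base case of size 1. The algorithm makes 4 recursive calls at each level.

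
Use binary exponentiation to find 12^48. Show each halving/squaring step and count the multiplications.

Computing 12^48 by squaring (build up from 12^1; each line after the first costs one multiplication):

12^1 = 12
12^2 = (12^1)^2 = 12^2 = 144
12^3 = 12 * 12^2 = 12 * 144 = 1728
12^6 = (12^3)^2 = 1728^2 = 2985984
12^12 = (12^6)^2 = 2985984^2 = 8916100448256
12^24 = (12^12)^2 = 8916100448256^2 = 79496847203390844133441536
12^48 = (12^24)^2 = 79496847203390844133441536^2 = 6319748715279270675921934218987893281199411530039296

Result: 6319748715279270675921934218987893281199411530039296
Multiplications needed: 6 (6 lines after 12^1)

12^48 = 6319748715279270675921934218987893281199411530039296. Using exponentiation by squaring, this requires 6 multiplications. The key idea: if the exponent is even, square the half-power; if odd, multiply by the base once.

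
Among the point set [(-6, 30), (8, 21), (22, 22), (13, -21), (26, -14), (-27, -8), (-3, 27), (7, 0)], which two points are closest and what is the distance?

Computing all pairwise distances among 8 points:

d((-6, 30), (8, 21)) = 16.6433
d((-6, 30), (22, 22)) = 29.1204
d((-6, 30), (13, -21)) = 54.4243
d((-6, 30), (26, -14)) = 54.4059
d((-6, 30), (-27, -8)) = 43.4166
d((-6, 30), (-3, 27)) = 4.2426 <-- minimum
d((-6, 30), (7, 0)) = 32.6956
d((8, 21), (22, 22)) = 14.0357
d((8, 21), (13, -21)) = 42.2966
d((8, 21), (26, -14)) = 39.3573
d((8, 21), (-27, -8)) = 45.4533
d((8, 21), (-3, 27)) = 12.53
d((8, 21), (7, 0)) = 21.0238
d((22, 22), (13, -21)) = 43.9318
d((22, 22), (26, -14)) = 36.2215
d((22, 22), (-27, -8)) = 57.4543
d((22, 22), (-3, 27)) = 25.4951
d((22, 22), (7, 0)) = 26.6271
d((13, -21), (26, -14)) = 14.7648
d((13, -21), (-27, -8)) = 42.0595
d((13, -21), (-3, 27)) = 50.5964
d((13, -21), (7, 0)) = 21.8403
d((26, -14), (-27, -8)) = 53.3385
d((26, -14), (-3, 27)) = 50.2195
d((26, -14), (7, 0)) = 23.6008
d((-27, -8), (-3, 27)) = 42.4382
d((-27, -8), (7, 0)) = 34.9285
d((-3, 27), (7, 0)) = 28.7924

Closest pair: (-6, 30) and (-3, 27) with distance 4.2426

The closest pair is (-6, 30) and (-3, 27) with Euclidean distance 4.2426. For 8 points, brute-force pairwise comparison is shown above. For large n, the divide-and-conquer algorithm (sort by x, recurse on halves, check the dividing strip) achieves O(n log n).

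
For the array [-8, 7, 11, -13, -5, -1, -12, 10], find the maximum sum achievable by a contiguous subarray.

Using Kadane's algorithm on [-8, 7, 11, -13, -5, -1, -12, 10]:

Scanning through the array:
Position 1 (value 7): max_ending_here = 7, max_so_far = 7
Position 2 (value 11): max_ending_here = 18, max_so_far = 18
Position 3 (value -13): max_ending_here = 5, max_so_far = 18
Position 4 (value -5): max_ending_here = 0, max_so_far = 18
Position 5 (value -1): max_ending_here = -1, max_so_far = 18
Position 6 (value -12): max_ending_here = -12, max_so_far = 18
Position 7 (value 10): max_ending_here = 10, max_so_far = 18

Maximum subarray: [7, 11]
Maximum sum: 18

The maximum subarray is [7, 11] with sum 18. This subarray runs from index 1 to index 2.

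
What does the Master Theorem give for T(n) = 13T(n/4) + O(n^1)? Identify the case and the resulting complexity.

Master Theorem for T(n) = 13T(n/4) + O(n^1):

a = 13, b = 4, c = 1
log_b(a) = log_4(13) = 1.8502

Case 1: c = 1 < log_4(13) = 1.8502
T(n) = O(n^(log_4 13))

For T(n) = 13T(n/4) + O(n^1): log_4(13) = 1.8502. This is Case 1 of the Master Theorem (c < log_b(a), work dominated by leaves), giving O(n^(log_4 13)).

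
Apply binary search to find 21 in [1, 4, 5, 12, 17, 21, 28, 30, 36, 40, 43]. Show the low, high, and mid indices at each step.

Binary search for 21 in [1, 4, 5, 12, 17, 21, 28, 30, 36, 40, 43]:

lo=0, hi=10, mid=5, arr[mid]=21 -> Found target at index 5!

Binary search finds 21 at index 5 after 1 comparisons. The search repeatedly halves the search space by comparing with the middle element.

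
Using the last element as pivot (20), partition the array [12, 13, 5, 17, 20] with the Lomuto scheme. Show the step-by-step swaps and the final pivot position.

Lomuto partition with pivot = 20:

Initial array: [12, 13, 5, 17, 20]

arr[0]=12 <= 20: swap with position 0, array becomes [12, 13, 5, 17, 20]
arr[1]=13 <= 20: swap with position 1, array becomes [12, 13, 5, 17, 20]
arr[2]=5 <= 20: swap with position 2, array becomes [12, 13, 5, 17, 20]
arr[3]=17 <= 20: swap with position 3, array becomes [12, 13, 5, 17, 20]

Place pivot at position 4: [12, 13, 5, 17, 20]
Pivot position: 4

After partitioning with pivot 20, the array becomes [12, 13, 5, 17, 20]. The pivot is placed at index 4. All elements to the left of the pivot are <= 20, and all elements to the right are > 20.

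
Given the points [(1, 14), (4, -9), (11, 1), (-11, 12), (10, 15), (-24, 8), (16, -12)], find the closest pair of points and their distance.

Computing all pairwise distances among 7 points:

d((1, 14), (4, -9)) = 23.1948
d((1, 14), (11, 1)) = 16.4012
d((1, 14), (-11, 12)) = 12.1655
d((1, 14), (10, 15)) = 9.0554 <-- minimum
d((1, 14), (-24, 8)) = 25.7099
d((1, 14), (16, -12)) = 30.0167
d((4, -9), (11, 1)) = 12.2066
d((4, -9), (-11, 12)) = 25.807
d((4, -9), (10, 15)) = 24.7386
d((4, -9), (-24, 8)) = 32.7567
d((4, -9), (16, -12)) = 12.3693
d((11, 1), (-11, 12)) = 24.5967
d((11, 1), (10, 15)) = 14.0357
d((11, 1), (-24, 8)) = 35.6931
d((11, 1), (16, -12)) = 13.9284
d((-11, 12), (10, 15)) = 21.2132
d((-11, 12), (-24, 8)) = 13.6015
d((-11, 12), (16, -12)) = 36.1248
d((10, 15), (-24, 8)) = 34.7131
d((10, 15), (16, -12)) = 27.6586
d((-24, 8), (16, -12)) = 44.7214

Closest pair: (1, 14) and (10, 15) with distance 9.0554

The closest pair is (1, 14) and (10, 15) with Euclidean distance 9.0554. For 7 points, brute-force pairwise comparison is shown above. For large n, the divide-and-conquer algorithm (sort by x, recurse on halves, check the dividing strip) achieves O(n log n).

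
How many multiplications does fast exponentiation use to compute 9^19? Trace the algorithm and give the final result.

Computing 9^19 by squaring (build up from 9^1; each line after the first costs one multiplication):

9^1 = 9
9^2 = (9^1)^2 = 9^2 = 81
9^4 = (9^2)^2 = 81^2 = 6561
9^8 = (9^4)^2 = 6561^2 = 43046721
9^9 = 9 * 9^8 = 9 * 43046721 = 387420489
9^18 = (9^9)^2 = 387420489^2 = 150094635296999121
9^19 = 9 * 9^18 = 9 * 150094635296999121 = 1350851717672992089

Result: 1350851717672992089
Multiplications needed: 6 (6 lines after 9^1)

9^19 = 1350851717672992089. Using exponentiation by squaring, this requires 6 multiplications. The key idea: if the exponent is even, square the half-power; if odd, multiply by the base once.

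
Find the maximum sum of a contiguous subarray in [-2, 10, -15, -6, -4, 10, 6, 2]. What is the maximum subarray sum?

Using Kadane's algorithm on [-2, 10, -15, -6, -4, 10, 6, 2]:

Scanning through the array:
Position 1 (value 10): max_ending_here = 10, max_so_far = 10
Position 2 (value -15): max_ending_here = -5, max_so_far = 10
Position 3 (value -6): max_ending_here = -6, max_so_far = 10
Position 4 (value -4): max_ending_here = -4, max_so_far = 10
Position 5 (value 10): max_ending_here = 10, max_so_far = 10
Position 6 (value 6): max_ending_here = 16, max_so_far = 16
Position 7 (value 2): max_ending_here = 18, max_so_far = 18

Maximum subarray: [10, 6, 2]
Maximum sum: 18

The maximum subarray is [10, 6, 2] with sum 18. This subarray runs from index 5 to index 7.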